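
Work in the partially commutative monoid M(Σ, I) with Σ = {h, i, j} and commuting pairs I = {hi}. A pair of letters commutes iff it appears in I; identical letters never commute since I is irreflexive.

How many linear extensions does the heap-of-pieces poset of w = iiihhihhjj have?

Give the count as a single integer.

70

#0=i has no predecessor
#1=i depends on [0:i]
#2=i depends on [1:i]
#3=h has no predecessor
#4=h depends on [3:h]
#5=i depends on [2:i]
#6=h depends on [4:h]
#7=h depends on [6:h]
#8=j depends on [5:i, 7:h]
#9=j depends on [8:j]
sources: [0:i, 3:h]
N(rest) = Σ N(rest − s) over sources s of rest; N(one piece) = 1:
  size 1 → [9]=1
  size 2 → [8,9]=1
  size 3 → [5,8,9]=1  [7,8,9]=1
  size 4 → [2,5,8,9]=1  [5,7,8,9]=2  [6,7,8,9]=1
  size 5 → [1,2,5,8,9]=1  [2,5,7,8,9]=3  [4,6,7,8,9]=1  [5,6,7,8,9]=3
  size 6 → [0,1,2,5,8,9]=1  [1,2,5,7,8,9]=4  [2,5,6,7,8,9]=6  [3,4,6,7,8,9]=1  [4,5,6,7,8,9]=4
  size 7 → [0,1,2,5,7,8,9]=5  [1,2,5,6,7,8,9]=10  [2,4,5,6,7,8,9]=10  [3,4,5,6,7,8,9]=5
  size 8 → [0,1,2,5,6,7,8,9]=15  [1,2,4,5,6,7,8,9]=20  [2,3,4,5,6,7,8,9]=15
  first=0(i) contributes 35
  first=3(h) contributes 35
|[w]| = 70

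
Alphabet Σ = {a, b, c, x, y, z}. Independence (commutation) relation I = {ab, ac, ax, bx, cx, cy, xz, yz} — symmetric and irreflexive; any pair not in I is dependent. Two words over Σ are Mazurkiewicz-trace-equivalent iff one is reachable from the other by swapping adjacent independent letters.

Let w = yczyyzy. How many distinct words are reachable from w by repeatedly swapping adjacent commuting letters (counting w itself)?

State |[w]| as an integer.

drop 0:y onto floor
drop 1:c onto floor
drop 2:z onto {1:c}
drop 3:y onto {0:y}
drop 4:y onto {3:y}
drop 5:z onto {2:z}
drop 6:y onto {4:y}
ground layer = {0:y, 1:c}
drop-orders for the pieces not yet dropped (sum over which currently-grounded one goes next):
  1 to go: {5} 1  {6} 1
  2 to go: {2,5} 1  {4,6} 1  {5,6} 2
  3 to go: {1,2,5} 1  {2,5,6} 3  {3,4,6} 1  {4,5,6} 3
  4 to go: {0,3,4,6} 1  {1,2,5,6} 4  {2,4,5,6} 6  {3,4,5,6} 4
  5 to go: {0,3,4,5,6} 5  {1,2,4,5,6} 10  {2,3,4,5,6} 10
  if 0:y drops first: 20 orders
  if 1:c drops first: 15 orders
heap linearizations: 35

35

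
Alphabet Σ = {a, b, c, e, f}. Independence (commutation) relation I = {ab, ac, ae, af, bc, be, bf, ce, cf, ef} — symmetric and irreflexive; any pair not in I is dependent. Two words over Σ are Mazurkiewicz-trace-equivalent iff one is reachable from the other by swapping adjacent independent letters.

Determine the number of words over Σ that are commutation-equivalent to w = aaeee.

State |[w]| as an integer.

10

#0=a has no predecessor
#1=a depends on [0:a]
#2=e has no predecessor
#3=e depends on [2:e]
#4=e depends on [3:e]
sources: [0:a, 2:e]
N(rest) = Σ N(rest − s) over sources s of rest; N(one piece) = 1:
  size 1 → [1]=1  [4]=1
  size 2 → [0,1]=1  [1,4]=2  [3,4]=1
  size 3 → [0,1,4]=3  [1,3,4]=3  [2,3,4]=1
  first=0(a) contributes 4
  first=2(e) contributes 6
|[w]| = 10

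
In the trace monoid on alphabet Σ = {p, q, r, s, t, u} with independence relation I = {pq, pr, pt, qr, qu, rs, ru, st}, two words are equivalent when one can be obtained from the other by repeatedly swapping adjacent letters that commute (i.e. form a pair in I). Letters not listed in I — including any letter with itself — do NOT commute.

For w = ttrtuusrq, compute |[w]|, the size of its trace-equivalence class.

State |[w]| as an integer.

5

piece 0:t — minimal
piece 1:t rests on {0:t}
piece 2:r rests on {1:t}
piece 3:t rests on {2:r}
piece 4:u rests on {3:t}
piece 5:u rests on {4:u}
piece 6:s rests on {5:u}
piece 7:r rests on {3:t}
piece 8:q rests on {6:s}
minimal pieces: {0:t}
ways to finish when only these pieces remain (= sum over removing one remaining piece with nothing left below it):
  1 left: {7}→1  {8}→1
  2 left: {6,8}→1  {7,8}→2
  3 left: {5,6,8}→1  {6,7,8}→3
  4 left: {4,5,6,8}→1  {5,6,7,8}→4
  5 left: {4,5,6,7,8}→5
  6 left: {3,4,5,6,7,8}→5
  7 left: {2,3,4,5,6,7,8}→5
  placing 0:t first → 5 extensions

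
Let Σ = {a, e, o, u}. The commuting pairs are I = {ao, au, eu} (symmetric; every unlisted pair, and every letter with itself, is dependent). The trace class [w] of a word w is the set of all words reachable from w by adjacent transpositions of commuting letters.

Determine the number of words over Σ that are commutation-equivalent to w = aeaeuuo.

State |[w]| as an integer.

15

piece 0:a — minimal
piece 1:e rests on {0:a}
piece 2:a rests on {1:e}
piece 3:e rests on {2:a}
piece 4:u — minimal
piece 5:u rests on {4:u}
piece 6:o rests on {3:e, 5:u}
minimal pieces: {0:a, 4:u}
ways to finish when only these pieces remain (= sum over removing one remaining piece with nothing left below it):
  1 left: {6}→1
  2 left: {3,6}→1  {5,6}→1
  3 left: {2,3,6}→1  {3,5,6}→2  {4,5,6}→1
  4 left: {1,2,3,6}→1  {2,3,5,6}→3  {3,4,5,6}→3
  5 left: {0,1,2,3,6}→1  {1,2,3,5,6}→4  {2,3,4,5,6}→6
  placing 0:a first → 10 extensions
  placing 4:u first → 5 extensions
total linear extensions = 15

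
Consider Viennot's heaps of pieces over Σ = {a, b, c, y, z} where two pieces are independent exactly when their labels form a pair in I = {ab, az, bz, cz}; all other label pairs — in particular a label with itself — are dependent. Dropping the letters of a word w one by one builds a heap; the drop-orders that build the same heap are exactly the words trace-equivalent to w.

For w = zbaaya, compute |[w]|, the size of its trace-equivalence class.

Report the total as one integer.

12

#0=z has no predecessor
#1=b has no predecessor
#2=a has no predecessor
#3=a depends on [2:a]
#4=y depends on [0:z, 1:b, 3:a]
#5=a depends on [4:y]
sources: [0:z, 1:b, 2:a]
N(rest) = Σ N(rest − s) over sources s of rest; N(one piece) = 1:
  size 1 → [5]=1
  size 2 → [4,5]=1
  size 3 → [0,4,5]=1  [1,4,5]=1  [3,4,5]=1
  size 4 → [0,1,4,5]=2  [0,3,4,5]=2  [1,3,4,5]=2  [2,3,4,5]=1
  first=0(z) contributes 3
  first=1(b) contributes 3
  first=2(a) contributes 6
|[w]| = 12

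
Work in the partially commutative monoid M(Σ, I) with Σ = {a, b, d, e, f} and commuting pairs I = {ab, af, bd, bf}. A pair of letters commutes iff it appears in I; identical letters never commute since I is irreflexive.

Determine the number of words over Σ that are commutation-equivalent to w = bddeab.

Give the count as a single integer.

6

#0=b has no predecessor
#1=d has no predecessor
#2=d depends on [1:d]
#3=e depends on [0:b, 2:d]
#4=a depends on [3:e]
#5=b depends on [3:e]
sources: [0:b, 1:d]
N(rest) = Σ N(rest − s) over sources s of rest; N(one piece) = 1:
  size 1 → [4]=1  [5]=1
  size 2 → [4,5]=2
  size 3 → [3,4,5]=2
  size 4 → [0,3,4,5]=2  [2,3,4,5]=2
  first=0(b) contributes 2
  first=1(d) contributes 4
|[w]| = 6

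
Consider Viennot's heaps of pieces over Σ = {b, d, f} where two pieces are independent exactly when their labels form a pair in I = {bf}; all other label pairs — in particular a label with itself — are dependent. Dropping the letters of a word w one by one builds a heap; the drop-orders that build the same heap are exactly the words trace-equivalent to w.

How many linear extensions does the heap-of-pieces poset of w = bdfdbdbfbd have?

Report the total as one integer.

piece 0:b — minimal
piece 1:d rests on {0:b}
piece 2:f rests on {1:d}
piece 3:d rests on {2:f}
piece 4:b rests on {3:d}
piece 5:d rests on {4:b}
piece 6:b rests on {5:d}
piece 7:f rests on {5:d}
piece 8:b rests on {6:b}
piece 9:d rests on {7:f, 8:b}
minimal pieces: {0:b}
ways to finish when only these pieces remain (= sum over removing one remaining piece with nothing left below it):
  1 left: {9}→1
  2 left: {7,9}→1  {8,9}→1
  3 left: {6,8,9}→1  {7,8,9}→2
  4 left: {6,7,8,9}→3
  5 left: {5,6,7,8,9}→3
  6 left: {4,5,6,7,8,9}→3
  7 left: {3,4,5,6,7,8,9}→3
  8 left: {2,3,4,5,6,7,8,9}→3
  placing 0:b first → 3 extensions

3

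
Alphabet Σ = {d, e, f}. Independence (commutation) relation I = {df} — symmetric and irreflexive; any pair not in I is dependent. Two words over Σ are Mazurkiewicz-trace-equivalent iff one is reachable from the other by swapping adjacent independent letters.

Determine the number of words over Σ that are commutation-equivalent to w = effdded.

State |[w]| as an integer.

6

drop 0:e onto floor
drop 1:f onto {0:e}
drop 2:f onto {1:f}
drop 3:d onto {0:e}
drop 4:d onto {3:d}
drop 5:e onto {2:f, 4:d}
drop 6:d onto {5:e}
ground layer = {0:e}
drop-orders for the pieces not yet dropped (sum over which currently-grounded one goes next):
  1 to go: {6} 1
  2 to go: {5,6} 1
  3 to go: {2,5,6} 1  {4,5,6} 1
  4 to go: {1,2,5,6} 1  {2,4,5,6} 2  {3,4,5,6} 1
  5 to go: {1,2,4,5,6} 3  {2,3,4,5,6} 3
  if 0:e drops first: 6 orders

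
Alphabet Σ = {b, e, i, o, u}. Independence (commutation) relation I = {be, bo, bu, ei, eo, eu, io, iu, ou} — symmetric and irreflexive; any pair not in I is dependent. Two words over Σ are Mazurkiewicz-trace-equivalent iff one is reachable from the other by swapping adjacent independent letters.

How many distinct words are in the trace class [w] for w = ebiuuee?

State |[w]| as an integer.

210

0(e) covers ∅
1(b) covers ∅
2(i) covers 1:b
3(u) covers ∅
4(u) covers 3:u
5(e) covers 0:e
6(e) covers 5:e
floor of heap: 0:e, 1:b, 3:u
completions by unplaced set U, small U first (add the entries for U minus each lowest piece of U):
  |U|=1: {2}:1  {4}:1  {6}:1
  |U|=2: {1,2}:1  {2,4}:2  {2,6}:2  {3,4}:1  {4,6}:2  {5,6}:1
  |U|=3: {0,5,6}:1  {1,2,4}:3  {1,2,6}:3  {2,3,4}:3  {2,4,6}:6  {2,5,6}:3  {3,4,6}:3  {4,5,6}:3
  |U|=4: {0,2,5,6}:4  {0,4,5,6}:4  {1,2,3,4}:6  {1,2,4,6}:12  {1,2,5,6}:6  {2,3,4,6}:12  {2,4,5,6}:12  {3,4,5,6}:6
  |U|=5: {0,1,2,5,6}:10  {0,2,4,5,6}:20  {0,3,4,5,6}:10  {1,2,3,4,6}:30  {1,2,4,5,6}:30  {2,3,4,5,6}:30
  start at 0(e): 90
  start at 1(b): 60
  start at 3(u): 60
sum over floor = 210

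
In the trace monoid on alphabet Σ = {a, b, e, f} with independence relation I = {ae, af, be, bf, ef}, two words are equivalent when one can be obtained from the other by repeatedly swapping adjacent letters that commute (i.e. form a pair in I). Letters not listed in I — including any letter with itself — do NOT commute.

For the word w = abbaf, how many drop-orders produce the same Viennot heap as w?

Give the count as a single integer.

5

drop 0:a onto floor
drop 1:b onto {0:a}
drop 2:b onto {1:b}
drop 3:a onto {2:b}
drop 4:f onto floor
ground layer = {0:a, 4:f}
drop-orders for the pieces not yet dropped (sum over which currently-grounded one goes next):
  1 to go: {3} 1  {4} 1
  2 to go: {2,3} 1  {3,4} 2
  3 to go: {1,2,3} 1  {2,3,4} 3
  if 0:a drops first: 4 orders
  if 4:f drops first: 1 orders
heap linearizations: 5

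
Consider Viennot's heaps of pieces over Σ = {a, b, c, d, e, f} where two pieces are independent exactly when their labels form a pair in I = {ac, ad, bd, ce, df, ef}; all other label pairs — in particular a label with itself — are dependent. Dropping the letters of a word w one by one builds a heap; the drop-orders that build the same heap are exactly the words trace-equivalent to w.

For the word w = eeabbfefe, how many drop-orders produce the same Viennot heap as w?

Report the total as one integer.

6

#0=e has no predecessor
#1=e depends on [0:e]
#2=a depends on [1:e]
#3=b depends on [2:a]
#4=b depends on [3:b]
#5=f depends on [4:b]
#6=e depends on [4:b]
#7=f depends on [5:f]
#8=e depends on [6:e]
sources: [0:e]
N(rest) = Σ N(rest − s) over sources s of rest; N(one piece) = 1:
  size 1 → [7]=1  [8]=1
  size 2 → [5,7]=1  [6,8]=1  [7,8]=2
  size 3 → [5,7,8]=3  [6,7,8]=3
  size 4 → [5,6,7,8]=6
  size 5 → [4,5,6,7,8]=6
  size 6 → [3,4,5,6,7,8]=6
  size 7 → [2,3,4,5,6,7,8]=6
  first=0(e) contributes 6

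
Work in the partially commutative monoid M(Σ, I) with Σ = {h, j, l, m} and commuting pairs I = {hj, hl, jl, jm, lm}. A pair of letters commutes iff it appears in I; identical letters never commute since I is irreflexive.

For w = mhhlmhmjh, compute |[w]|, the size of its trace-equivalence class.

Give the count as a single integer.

72

piece 0:m — minimal
piece 1:h rests on {0:m}
piece 2:h rests on {1:h}
piece 3:l — minimal
piece 4:m rests on {2:h}
piece 5:h rests on {4:m}
piece 6:m rests on {5:h}
piece 7:j — minimal
piece 8:h rests on {6:m}
minimal pieces: {0:m, 3:l, 7:j}
ways to finish when only these pieces remain (= sum over removing one remaining piece with nothing left below it):
  1 left: {3}→1  {7}→1  {8}→1
  2 left: {3,7}→2  {3,8}→2  {6,8}→1  {7,8}→2
  3 left: {3,6,8}→3  {3,7,8}→6  {5,6,8}→1  {6,7,8}→3
  4 left: {3,5,6,8}→4  {3,6,7,8}→12  {4,5,6,8}→1  {5,6,7,8}→4
  5 left: {2,4,5,6,8}→1  {3,4,5,6,8}→5  {3,5,6,7,8}→20  {4,5,6,7,8}→5
  6 left: {1,2,4,5,6,8}→1  {2,3,4,5,6,8}→6  {2,4,5,6,7,8}→6  {3,4,5,6,7,8}→30
  7 left: {0,1,2,4,5,6,8}→1  {1,2,3,4,5,6,8}→7  {1,2,4,5,6,7,8}→7  {2,3,4,5,6,7,8}→42
  placing 0:m first → 56 extensions
  placing 3:l first → 8 extensions
  placing 7:j first → 8 extensions
total linear extensions = 72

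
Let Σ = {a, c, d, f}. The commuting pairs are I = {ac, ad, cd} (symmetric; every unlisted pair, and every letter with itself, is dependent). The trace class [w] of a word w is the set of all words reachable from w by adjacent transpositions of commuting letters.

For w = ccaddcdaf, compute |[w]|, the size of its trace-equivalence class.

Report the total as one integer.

piece 0:c — minimal
piece 1:c rests on {0:c}
piece 2:a — minimal
piece 3:d — minimal
piece 4:d rests on {3:d}
piece 5:c rests on {1:c}
piece 6:d rests on {4:d}
piece 7:a rests on {2:a}
piece 8:f rests on {5:c, 6:d, 7:a}
minimal pieces: {0:c, 2:a, 3:d}
ways to finish when only these pieces remain (= sum over removing one remaining piece with nothing left below it):
  1 left: {8}→1
  2 left: {5,8}→1  {6,8}→1  {7,8}→1
  3 left: {1,5,8}→1  {2,7,8}→1  {4,6,8}→1  {5,6,8}→2  {5,7,8}→2  {6,7,8}→2
  4 left: {0,1,5,8}→1  {1,5,6,8}→3  {1,5,7,8}→3  {2,5,7,8}→3  {2,6,7,8}→3  {3,4,6,8}→1  {4,5,6,8}→3  {4,6,7,8}→3  {5,6,7,8}→6
  5 left: {0,1,5,6,8}→4  {0,1,5,7,8}→4  {1,2,5,7,8}→6  {1,4,5,6,8}→6  {1,5,6,7,8}→12  {2,4,6,7,8}→6  {2,5,6,7,8}→12  {3,4,5,6,8}→4  {3,4,6,7,8}→4  {4,5,6,7,8}→12
  6 left: {0,1,2,5,7,8}→10  {0,1,4,5,6,8}→10  {0,1,5,6,7,8}→20  {1,2,5,6,7,8}→30  {1,3,4,5,6,8}→10  {1,4,5,6,7,8}→30  {2,3,4,6,7,8}→10  {2,4,5,6,7,8}→30  {3,4,5,6,7,8}→20
  7 left: {0,1,2,5,6,7,8}→60  {0,1,3,4,5,6,8}→20  {0,1,4,5,6,7,8}→60  {1,2,4,5,6,7,8}→90  {1,3,4,5,6,7,8}→60  {2,3,4,5,6,7,8}→60
  placing 0:c first → 210 extensions
  placing 2:a first → 140 extensions
  placing 3:d first → 210 extensions
total linear extensions = 560

560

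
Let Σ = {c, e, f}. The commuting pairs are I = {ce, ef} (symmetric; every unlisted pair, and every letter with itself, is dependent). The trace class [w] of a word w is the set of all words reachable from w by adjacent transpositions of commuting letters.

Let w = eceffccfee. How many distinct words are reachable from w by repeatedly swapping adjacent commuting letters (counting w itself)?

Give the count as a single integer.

piece 0:e — minimal
piece 1:c — minimal
piece 2:e rests on {0:e}
piece 3:f rests on {1:c}
piece 4:f rests on {3:f}
piece 5:c rests on {4:f}
piece 6:c rests on {5:c}
piece 7:f rests on {6:c}
piece 8:e rests on {2:e}
piece 9:e rests on {8:e}
minimal pieces: {0:e, 1:c}
ways to finish when only these pieces remain (= sum over removing one remaining piece with nothing left below it):
  1 left: {7}→1  {9}→1
  2 left: {6,7}→1  {7,9}→2  {8,9}→1
  3 left: {2,8,9}→1  {5,6,7}→1  {6,7,9}→3  {7,8,9}→3
  4 left: {0,2,8,9}→1  {2,7,8,9}→4  {4,5,6,7}→1  {5,6,7,9}→4  {6,7,8,9}→6
  5 left: {0,2,7,8,9}→5  {2,6,7,8,9}→10  {3,4,5,6,7}→1  {4,5,6,7,9}→5  {5,6,7,8,9}→10
  6 left: {0,2,6,7,8,9}→15  {1,3,4,5,6,7}→1  {2,5,6,7,8,9}→20  {3,4,5,6,7,9}→6  {4,5,6,7,8,9}→15
  7 left: {0,2,5,6,7,8,9}→35  {1,3,4,5,6,7,9}→7  {2,4,5,6,7,8,9}→35  {3,4,5,6,7,8,9}→21
  8 left: {0,2,4,5,6,7,8,9}→70  {1,3,4,5,6,7,8,9}→28  {2,3,4,5,6,7,8,9}→56
  placing 0:e first → 84 extensions
  placing 1:c first → 126 extensions
total linear extensions = 210

210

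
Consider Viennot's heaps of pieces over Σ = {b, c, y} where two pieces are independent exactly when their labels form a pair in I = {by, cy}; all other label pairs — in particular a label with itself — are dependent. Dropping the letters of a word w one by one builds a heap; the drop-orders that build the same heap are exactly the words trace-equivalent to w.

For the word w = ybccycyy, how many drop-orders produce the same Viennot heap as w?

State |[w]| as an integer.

70

#0=y has no predecessor
#1=b has no predecessor
#2=c depends on [1:b]
#3=c depends on [2:c]
#4=y depends on [0:y]
#5=c depends on [3:c]
#6=y depends on [4:y]
#7=y depends on [6:y]
sources: [0:y, 1:b]
N(rest) = Σ N(rest − s) over sources s of rest; N(one piece) = 1:
  size 1 → [5]=1  [7]=1
  size 2 → [3,5]=1  [5,7]=2  [6,7]=1
  size 3 → [2,3,5]=1  [3,5,7]=3  [4,6,7]=1  [5,6,7]=3
  size 4 → [0,4,6,7]=1  [1,2,3,5]=1  [2,3,5,7]=4  [3,5,6,7]=6  [4,5,6,7]=4
  size 5 → [0,4,5,6,7]=5  [1,2,3,5,7]=5  [2,3,5,6,7]=10  [3,4,5,6,7]=10
  size 6 → [0,3,4,5,6,7]=15  [1,2,3,5,6,7]=15  [2,3,4,5,6,7]=20
  first=0(y) contributes 35
  first=1(b) contributes 35
|[w]| = 70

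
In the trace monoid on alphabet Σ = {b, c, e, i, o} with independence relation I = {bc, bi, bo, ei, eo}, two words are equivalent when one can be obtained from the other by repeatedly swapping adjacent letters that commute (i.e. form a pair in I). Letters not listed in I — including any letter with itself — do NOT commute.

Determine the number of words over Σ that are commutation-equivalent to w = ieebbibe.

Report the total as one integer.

28

#0=i has no predecessor
#1=e has no predecessor
#2=e depends on [1:e]
#3=b depends on [2:e]
#4=b depends on [3:b]
#5=i depends on [0:i]
#6=b depends on [4:b]
#7=e depends on [6:b]
sources: [0:i, 1:e]
N(rest) = Σ N(rest − s) over sources s of rest; N(one piece) = 1:
  size 1 → [5]=1  [7]=1
  size 2 → [0,5]=1  [5,7]=2  [6,7]=1
  size 3 → [0,5,7]=3  [4,6,7]=1  [5,6,7]=3
  size 4 → [0,5,6,7]=6  [3,4,6,7]=1  [4,5,6,7]=4
  size 5 → [0,4,5,6,7]=10  [2,3,4,6,7]=1  [3,4,5,6,7]=5
  size 6 → [0,3,4,5,6,7]=15  [1,2,3,4,6,7]=1  [2,3,4,5,6,7]=6
  first=0(i) contributes 7
  first=1(e) contributes 21
|[w]| = 28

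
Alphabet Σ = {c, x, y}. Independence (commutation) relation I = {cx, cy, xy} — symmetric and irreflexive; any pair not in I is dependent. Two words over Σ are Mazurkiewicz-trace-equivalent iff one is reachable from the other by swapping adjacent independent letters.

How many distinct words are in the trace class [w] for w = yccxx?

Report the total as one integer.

30

piece 0:y — minimal
piece 1:c — minimal
piece 2:c rests on {1:c}
piece 3:x — minimal
piece 4:x rests on {3:x}
minimal pieces: {0:y, 1:c, 3:x}
ways to finish when only these pieces remain (= sum over removing one remaining piece with nothing left below it):
  1 left: {0}→1  {2}→1  {4}→1
  2 left: {0,2}→2  {0,4}→2  {1,2}→1  {2,4}→2  {3,4}→1
  3 left: {0,1,2}→3  {0,2,4}→6  {0,3,4}→3  {1,2,4}→3  {2,3,4}→3
  placing 0:y first → 6 extensions
  placing 1:c first → 12 extensions
  placing 3:x first → 12 extensions
total linear extensions = 30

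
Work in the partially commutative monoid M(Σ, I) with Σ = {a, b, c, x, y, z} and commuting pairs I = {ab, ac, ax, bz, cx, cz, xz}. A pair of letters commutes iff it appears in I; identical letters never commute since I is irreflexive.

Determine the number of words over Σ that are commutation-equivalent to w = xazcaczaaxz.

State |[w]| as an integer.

drop 0:x onto floor
drop 1:a onto floor
drop 2:z onto {1:a}
drop 3:c onto floor
drop 4:a onto {2:z}
drop 5:c onto {3:c}
drop 6:z onto {4:a}
drop 7:a onto {6:z}
drop 8:a onto {7:a}
drop 9:x onto {0:x}
drop 10:z onto {8:a}
ground layer = {0:x, 1:a, 3:c}
drop-orders for the pieces not yet dropped (sum over which currently-grounded one goes next):
  1 to go: {5} 1  {9} 1  {10} 1
  2 to go: {0,9} 1  {3,5} 1  {5,9} 2  {5,10} 2  {8,10} 1  {9,10} 2
  3 to go: {0,5,9} 3  {0,9,10} 3  {3,5,9} 3  {3,5,10} 3  {5,8,10} 3  {5,9,10} 6  {7,8,10} 1  {8,9,10} 3
  4 to go: {0,3,5,9} 6  {0,5,9,10} 12  {0,8,9,10} 6  {3,5,8,10} 6  {3,5,9,10} 12  {5,7,8,10} 4  {5,8,9,10} 12  {6,7,8,10} 1  {7,8,9,10} 4
  5 to go: {0,3,5,9,10} 30  {0,5,8,9,10} 30  {0,7,8,9,10} 10  {3,5,7,8,10} 10  {3,5,8,9,10} 30  {4,6,7,8,10} 1  {5,6,7,8,10} 5  {5,7,8,9,10} 20  {6,7,8,9,10} 5
  6 to go: {0,3,5,8,9,10} 90  {0,5,7,8,9,10} 60  {0,6,7,8,9,10} 15  {2,4,6,7,8,10} 1  {3,5,6,7,8,10} 15  {3,5,7,8,9,10} 60  {4,5,6,7,8,10} 6  {4,6,7,8,9,10} 6  {5,6,7,8,9,10} 30
  7 to go: {0,3,5,7,8,9,10} 210  {0,4,6,7,8,9,10} 21  {0,5,6,7,8,9,10} 105  {1,2,4,6,7,8,10} 1  {2,4,5,6,7,8,10} 7  {2,4,6,7,8,9,10} 7  {3,4,5,6,7,8,10} 21  {3,5,6,7,8,9,10} 105  {4,5,6,7,8,9,10} 42
  8 to go: {0,2,4,6,7,8,9,10} 28  {0,3,5,6,7,8,9,10} 420  {0,4,5,6,7,8,9,10} 168  {1,2,4,5,6,7,8,10} 8  {1,2,4,6,7,8,9,10} 8  {2,3,4,5,6,7,8,10} 28  {2,4,5,6,7,8,9,10} 56  {3,4,5,6,7,8,9,10} 168
  9 to go: {0,1,2,4,6,7,8,9,10} 36  {0,2,4,5,6,7,8,9,10} 252  {0,3,4,5,6,7,8,9,10} 756  {1,2,3,4,5,6,7,8,10} 36  {1,2,4,5,6,7,8,9,10} 72  {2,3,4,5,6,7,8,9,10} 252
  if 0:x drops first: 360 orders
  if 1:a drops first: 1260 orders
  if 3:c drops first: 360 orders
heap linearizations: 1980

1980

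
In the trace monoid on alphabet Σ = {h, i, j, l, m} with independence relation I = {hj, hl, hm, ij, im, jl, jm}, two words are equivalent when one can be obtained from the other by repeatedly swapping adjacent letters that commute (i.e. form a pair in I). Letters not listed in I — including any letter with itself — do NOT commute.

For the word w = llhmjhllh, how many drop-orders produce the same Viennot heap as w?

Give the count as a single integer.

#0=l has no predecessor
#1=l depends on [0:l]
#2=h has no predecessor
#3=m depends on [1:l]
#4=j has no predecessor
#5=h depends on [2:h]
#6=l depends on [3:m]
#7=l depends on [6:l]
#8=h depends on [5:h]
sources: [0:l, 2:h, 4:j]
N(rest) = Σ N(rest − s) over sources s of rest; N(one piece) = 1:
  size 1 → [4]=1  [7]=1  [8]=1
  size 2 → [4,7]=2  [4,8]=2  [5,8]=1  [6,7]=1  [7,8]=2
  size 3 → [2,5,8]=1  [3,6,7]=1  [4,5,8]=3  [4,6,7]=3  [4,7,8]=6  [5,7,8]=3  [6,7,8]=3
  size 4 → [1,3,6,7]=1  [2,4,5,8]=4  [2,5,7,8]=4  [3,4,6,7]=4  [3,6,7,8]=4  [4,5,7,8]=12  [4,6,7,8]=12  [5,6,7,8]=6
  size 5 → [0,1,3,6,7]=1  [1,3,4,6,7]=5  [1,3,6,7,8]=5  [2,4,5,7,8]=20  [2,5,6,7,8]=10  [3,4,6,7,8]=20  [3,5,6,7,8]=10  [4,5,6,7,8]=30
  size 6 → [0,1,3,4,6,7]=6  [0,1,3,6,7,8]=6  [1,3,4,6,7,8]=30  [1,3,5,6,7,8]=15  [2,3,5,6,7,8]=20  [2,4,5,6,7,8]=60  [3,4,5,6,7,8]=60
  size 7 → [0,1,3,4,6,7,8]=42  [0,1,3,5,6,7,8]=21  [1,2,3,5,6,7,8]=35  [1,3,4,5,6,7,8]=105  [2,3,4,5,6,7,8]=140
  first=0(l) contributes 280
  first=2(h) contributes 168
  first=4(j) contributes 56
|[w]| = 504

504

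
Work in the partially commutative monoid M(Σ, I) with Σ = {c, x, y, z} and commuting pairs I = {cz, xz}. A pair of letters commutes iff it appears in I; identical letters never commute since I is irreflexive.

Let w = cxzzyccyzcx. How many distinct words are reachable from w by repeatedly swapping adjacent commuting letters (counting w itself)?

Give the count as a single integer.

piece 0:c — minimal
piece 1:x rests on {0:c}
piece 2:z — minimal
piece 3:z rests on {2:z}
piece 4:y rests on {1:x, 3:z}
piece 5:c rests on {4:y}
piece 6:c rests on {5:c}
piece 7:y rests on {6:c}
piece 8:z rests on {7:y}
piece 9:c rests on {7:y}
piece 10:x rests on {9:c}
minimal pieces: {0:c, 2:z}
ways to finish when only these pieces remain (= sum over removing one remaining piece with nothing left below it):
  1 left: {8}→1  {10}→1
  2 left: {8,10}→2  {9,10}→1
  3 left: {8,9,10}→3
  4 left: {7,8,9,10}→3
  5 left: {6,7,8,9,10}→3
  6 left: {5,6,7,8,9,10}→3
  7 left: {4,5,6,7,8,9,10}→3
  8 left: {1,4,5,6,7,8,9,10}→3  {3,4,5,6,7,8,9,10}→3
  9 left: {0,1,4,5,6,7,8,9,10}→3  {1,3,4,5,6,7,8,9,10}→6  {2,3,4,5,6,7,8,9,10}→3
  placing 0:c first → 9 extensions
  placing 2:z first → 9 extensions
total linear extensions = 18

18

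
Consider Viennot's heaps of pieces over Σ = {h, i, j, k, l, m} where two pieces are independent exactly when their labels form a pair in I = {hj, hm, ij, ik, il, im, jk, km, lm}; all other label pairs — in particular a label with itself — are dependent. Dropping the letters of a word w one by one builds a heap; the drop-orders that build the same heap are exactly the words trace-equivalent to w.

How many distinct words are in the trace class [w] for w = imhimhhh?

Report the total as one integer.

28

drop 0:i onto floor
drop 1:m onto floor
drop 2:h onto {0:i}
drop 3:i onto {2:h}
drop 4:m onto {1:m}
drop 5:h onto {3:i}
drop 6:h onto {5:h}
drop 7:h onto {6:h}
ground layer = {0:i, 1:m}
drop-orders for the pieces not yet dropped (sum over which currently-grounded one goes next):
  1 to go: {4} 1  {7} 1
  2 to go: {1,4} 1  {4,7} 2  {6,7} 1
  3 to go: {1,4,7} 3  {4,6,7} 3  {5,6,7} 1
  4 to go: {1,4,6,7} 6  {3,5,6,7} 1  {4,5,6,7} 4
  5 to go: {1,4,5,6,7} 10  {2,3,5,6,7} 1  {3,4,5,6,7} 5
  6 to go: {0,2,3,5,6,7} 1  {1,3,4,5,6,7} 15  {2,3,4,5,6,7} 6
  if 0:i drops first: 21 orders
  if 1:m drops first: 7 orders
heap linearizations: 28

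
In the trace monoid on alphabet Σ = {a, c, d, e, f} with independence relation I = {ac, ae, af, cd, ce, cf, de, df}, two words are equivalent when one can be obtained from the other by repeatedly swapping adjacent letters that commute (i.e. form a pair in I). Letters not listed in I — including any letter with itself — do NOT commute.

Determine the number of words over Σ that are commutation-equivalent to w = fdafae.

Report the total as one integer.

drop 0:f onto floor
drop 1:d onto floor
drop 2:a onto {1:d}
drop 3:f onto {0:f}
drop 4:a onto {2:a}
drop 5:e onto {3:f}
ground layer = {0:f, 1:d}
drop-orders for the pieces not yet dropped (sum over which currently-grounded one goes next):
  1 to go: {4} 1  {5} 1
  2 to go: {2,4} 1  {3,5} 1  {4,5} 2
  3 to go: {0,3,5} 1  {1,2,4} 1  {2,4,5} 3  {3,4,5} 3
  4 to go: {0,3,4,5} 4  {1,2,4,5} 4  {2,3,4,5} 6
  if 0:f drops first: 10 orders
  if 1:d drops first: 10 orders
heap linearizations: 20

20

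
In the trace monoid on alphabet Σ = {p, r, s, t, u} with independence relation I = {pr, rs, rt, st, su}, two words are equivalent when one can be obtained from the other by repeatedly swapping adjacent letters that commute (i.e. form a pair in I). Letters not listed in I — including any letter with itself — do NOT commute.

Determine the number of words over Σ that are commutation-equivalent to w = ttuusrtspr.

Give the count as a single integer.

0(t) covers ∅
1(t) covers 0:t
2(u) covers 1:t
3(u) covers 2:u
4(s) covers ∅
5(r) covers 3:u
6(t) covers 3:u
7(s) covers 4:s
8(p) covers 6:t, 7:s
9(r) covers 5:r
floor of heap: 0:t, 4:s
completions by unplaced set U, small U first (add the entries for U minus each lowest piece of U):
  |U|=1: {8}:1  {9}:1
  |U|=2: {5,9}:1  {6,8}:1  {7,8}:1  {8,9}:2
  |U|=3: {4,7,8}:1  {5,8,9}:3  {6,7,8}:2  {6,8,9}:3  {7,8,9}:3
  |U|=4: {4,6,7,8}:3  {4,7,8,9}:4  {5,6,8,9}:6  {5,7,8,9}:6  {6,7,8,9}:8
  |U|=5: {3,5,6,8,9}:6  {4,5,7,8,9}:10  {4,6,7,8,9}:15  {5,6,7,8,9}:20
  |U|=6: {2,3,5,6,8,9}:6  {3,5,6,7,8,9}:26  {4,5,6,7,8,9}:45
  |U|=7: {1,2,3,5,6,8,9}:6  {2,3,5,6,7,8,9}:32  {3,4,5,6,7,8,9}:71
  |U|=8: {0,1,2,3,5,6,8,9}:6  {1,2,3,5,6,7,8,9}:38  {2,3,4,5,6,7,8,9}:103
  start at 0(t): 141
  start at 4(s): 44
sum over floor = 185

185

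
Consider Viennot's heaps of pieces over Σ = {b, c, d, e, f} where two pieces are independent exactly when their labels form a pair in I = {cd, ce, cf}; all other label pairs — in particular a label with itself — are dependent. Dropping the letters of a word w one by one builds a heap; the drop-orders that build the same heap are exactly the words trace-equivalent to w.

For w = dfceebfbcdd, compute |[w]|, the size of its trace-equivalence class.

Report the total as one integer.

0(d) covers ∅
1(f) covers 0:d
2(c) covers ∅
3(e) covers 1:f
4(e) covers 3:e
5(b) covers 2:c, 4:e
6(f) covers 5:b
7(b) covers 6:f
8(c) covers 7:b
9(d) covers 7:b
10(d) covers 9:d
floor of heap: 0:d, 2:c
completions by unplaced set U, small U first (add the entries for U minus each lowest piece of U):
  |U|=1: {8}:1  {10}:1
  |U|=2: {8,10}:2  {9,10}:1
  |U|=3: {8,9,10}:3
  |U|=4: {7,8,9,10}:3
  |U|=5: {6,7,8,9,10}:3
  |U|=6: {5,6,7,8,9,10}:3
  |U|=7: {2,5,6,7,8,9,10}:3  {4,5,6,7,8,9,10}:3
  |U|=8: {2,4,5,6,7,8,9,10}:6  {3,4,5,6,7,8,9,10}:3
  |U|=9: {1,3,4,5,6,7,8,9,10}:3  {2,3,4,5,6,7,8,9,10}:9
  start at 0(d): 12
  start at 2(c): 3
sum over floor = 15

15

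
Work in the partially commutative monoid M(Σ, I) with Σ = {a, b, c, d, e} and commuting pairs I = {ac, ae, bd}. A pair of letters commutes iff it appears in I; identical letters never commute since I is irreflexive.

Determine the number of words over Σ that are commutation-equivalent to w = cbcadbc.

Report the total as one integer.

4

0(c) covers ∅
1(b) covers 0:c
2(c) covers 1:b
3(a) covers 1:b
4(d) covers 2:c, 3:a
5(b) covers 2:c, 3:a
6(c) covers 4:d, 5:b
floor of heap: 0:c
completions by unplaced set U, small U first (add the entries for U minus each lowest piece of U):
  |U|=1: {6}:1
  |U|=2: {4,6}:1  {5,6}:1
  |U|=3: {4,5,6}:2
  |U|=4: {2,4,5,6}:2  {3,4,5,6}:2
  |U|=5: {2,3,4,5,6}:4
  start at 0(c): 4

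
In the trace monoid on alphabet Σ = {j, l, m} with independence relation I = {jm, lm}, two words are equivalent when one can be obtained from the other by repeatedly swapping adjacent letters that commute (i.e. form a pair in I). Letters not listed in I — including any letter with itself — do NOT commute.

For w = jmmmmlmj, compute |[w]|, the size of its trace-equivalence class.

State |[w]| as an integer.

piece 0:j — minimal
piece 1:m — minimal
piece 2:m rests on {1:m}
piece 3:m rests on {2:m}
piece 4:m rests on {3:m}
piece 5:l rests on {0:j}
piece 6:m rests on {4:m}
piece 7:j rests on {5:l}
minimal pieces: {0:j, 1:m}
ways to finish when only these pieces remain (= sum over removing one remaining piece with nothing left below it):
  1 left: {6}→1  {7}→1
  2 left: {4,6}→1  {5,7}→1  {6,7}→2
  3 left: {0,5,7}→1  {3,4,6}→1  {4,6,7}→3  {5,6,7}→3
  4 left: {0,5,6,7}→4  {2,3,4,6}→1  {3,4,6,7}→4  {4,5,6,7}→6
  5 left: {0,4,5,6,7}→10  {1,2,3,4,6}→1  {2,3,4,6,7}→5  {3,4,5,6,7}→10
  6 left: {0,3,4,5,6,7}→20  {1,2,3,4,6,7}→6  {2,3,4,5,6,7}→15
  placing 0:j first → 21 extensions
  placing 1:m first → 35 extensions
total linear extensions = 56

56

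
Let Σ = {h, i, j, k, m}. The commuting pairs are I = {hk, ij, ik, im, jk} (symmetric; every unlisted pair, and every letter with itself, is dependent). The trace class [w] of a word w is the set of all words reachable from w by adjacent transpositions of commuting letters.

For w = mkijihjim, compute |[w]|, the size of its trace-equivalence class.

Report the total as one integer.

0(m) covers ∅
1(k) covers 0:m
2(i) covers ∅
3(j) covers 0:m
4(i) covers 2:i
5(h) covers 3:j, 4:i
6(j) covers 5:h
7(i) covers 5:h
8(m) covers 1:k, 6:j
floor of heap: 0:m, 2:i
completions by unplaced set U, small U first (add the entries for U minus each lowest piece of U):
  |U|=1: {7}:1  {8}:1
  |U|=2: {1,8}:1  {6,8}:1  {7,8}:2
  |U|=3: {1,6,8}:2  {1,7,8}:3  {6,7,8}:3
  |U|=4: {1,6,7,8}:8  {5,6,7,8}:3
  |U|=5: {1,5,6,7,8}:11  {3,5,6,7,8}:3  {4,5,6,7,8}:3
  |U|=6: {1,3,5,6,7,8}:14  {1,4,5,6,7,8}:14  {2,4,5,6,7,8}:3  {3,4,5,6,7,8}:6
  |U|=7: {0,1,3,5,6,7,8}:14  {1,2,4,5,6,7,8}:17  {1,3,4,5,6,7,8}:34  {2,3,4,5,6,7,8}:9
  start at 0(m): 60
  start at 2(i): 48
sum over floor = 108

108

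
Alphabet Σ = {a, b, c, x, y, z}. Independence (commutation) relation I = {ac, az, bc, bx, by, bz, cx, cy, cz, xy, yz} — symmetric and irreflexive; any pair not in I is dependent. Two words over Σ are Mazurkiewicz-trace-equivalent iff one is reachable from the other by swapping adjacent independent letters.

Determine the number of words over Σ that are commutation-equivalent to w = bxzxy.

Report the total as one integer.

20

#0=b has no predecessor
#1=x has no predecessor
#2=z depends on [1:x]
#3=x depends on [2:z]
#4=y has no predecessor
sources: [0:b, 1:x, 4:y]
N(rest) = Σ N(rest − s) over sources s of rest; N(one piece) = 1:
  size 1 → [0]=1  [3]=1  [4]=1
  size 2 → [0,3]=2  [0,4]=2  [2,3]=1  [3,4]=2
  size 3 → [0,2,3]=3  [0,3,4]=6  [1,2,3]=1  [2,3,4]=3
  first=0(b) contributes 4
  first=1(x) contributes 12
  first=4(y) contributes 4
|[w]| = 20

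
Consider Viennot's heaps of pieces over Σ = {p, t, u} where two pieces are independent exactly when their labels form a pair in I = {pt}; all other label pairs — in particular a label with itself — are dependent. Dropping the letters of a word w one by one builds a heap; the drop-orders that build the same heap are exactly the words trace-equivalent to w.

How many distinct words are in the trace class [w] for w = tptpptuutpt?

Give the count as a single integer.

60

drop 0:t onto floor
drop 1:p onto floor
drop 2:t onto {0:t}
drop 3:p onto {1:p}
drop 4:p onto {3:p}
drop 5:t onto {2:t}
drop 6:u onto {4:p, 5:t}
drop 7:u onto {6:u}
drop 8:t onto {7:u}
drop 9:p onto {7:u}
drop 10:t onto {8:t}
ground layer = {0:t, 1:p}
drop-orders for the pieces not yet dropped (sum over which currently-grounded one goes next):
  1 to go: {9} 1  {10} 1
  2 to go: {8,10} 1  {9,10} 2
  3 to go: {8,9,10} 3
  4 to go: {7,8,9,10} 3
  5 to go: {6,7,8,9,10} 3
  6 to go: {4,6,7,8,9,10} 3  {5,6,7,8,9,10} 3
  7 to go: {2,5,6,7,8,9,10} 3  {3,4,6,7,8,9,10} 3  {4,5,6,7,8,9,10} 6
  8 to go: {0,2,5,6,7,8,9,10} 3  {1,3,4,6,7,8,9,10} 3  {2,4,5,6,7,8,9,10} 9  {3,4,5,6,7,8,9,10} 9
  9 to go: {0,2,4,5,6,7,8,9,10} 12  {1,3,4,5,6,7,8,9,10} 12  {2,3,4,5,6,7,8,9,10} 18
  if 0:t drops first: 30 orders
  if 1:p drops first: 30 orders
heap linearizations: 60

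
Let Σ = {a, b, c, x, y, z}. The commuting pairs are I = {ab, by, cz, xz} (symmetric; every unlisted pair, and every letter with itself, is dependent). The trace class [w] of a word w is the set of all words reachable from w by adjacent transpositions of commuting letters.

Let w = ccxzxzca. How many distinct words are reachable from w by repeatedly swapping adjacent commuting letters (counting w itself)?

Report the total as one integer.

21

#0=c has no predecessor
#1=c depends on [0:c]
#2=x depends on [1:c]
#3=z has no predecessor
#4=x depends on [2:x]
#5=z depends on [3:z]
#6=c depends on [4:x]
#7=a depends on [5:z, 6:c]
sources: [0:c, 3:z]
N(rest) = Σ N(rest − s) over sources s of rest; N(one piece) = 1:
  size 1 → [7]=1
  size 2 → [5,7]=1  [6,7]=1
  size 3 → [3,5,7]=1  [4,6,7]=1  [5,6,7]=2
  size 4 → [2,4,6,7]=1  [3,5,6,7]=3  [4,5,6,7]=3
  size 5 → [1,2,4,6,7]=1  [2,4,5,6,7]=4  [3,4,5,6,7]=6
  size 6 → [0,1,2,4,6,7]=1  [1,2,4,5,6,7]=5  [2,3,4,5,6,7]=10
  first=0(c) contributes 15
  first=3(z) contributes 6
|[w]| = 21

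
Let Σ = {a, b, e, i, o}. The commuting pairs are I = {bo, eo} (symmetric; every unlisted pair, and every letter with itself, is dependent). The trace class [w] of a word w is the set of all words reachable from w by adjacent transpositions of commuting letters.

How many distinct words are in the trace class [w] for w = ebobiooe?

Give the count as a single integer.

12

0(e) covers ∅
1(b) covers 0:e
2(o) covers ∅
3(b) covers 1:b
4(i) covers 2:o, 3:b
5(o) covers 4:i
6(o) covers 5:o
7(e) covers 4:i
floor of heap: 0:e, 2:o
completions by unplaced set U, small U first (add the entries for U minus each lowest piece of U):
  |U|=1: {6}:1  {7}:1
  |U|=2: {5,6}:1  {6,7}:2
  |U|=3: {5,6,7}:3
  |U|=4: {4,5,6,7}:3
  |U|=5: {2,4,5,6,7}:3  {3,4,5,6,7}:3
  |U|=6: {1,3,4,5,6,7}:3  {2,3,4,5,6,7}:6
  start at 0(e): 9
  start at 2(o): 3
sum over floor = 12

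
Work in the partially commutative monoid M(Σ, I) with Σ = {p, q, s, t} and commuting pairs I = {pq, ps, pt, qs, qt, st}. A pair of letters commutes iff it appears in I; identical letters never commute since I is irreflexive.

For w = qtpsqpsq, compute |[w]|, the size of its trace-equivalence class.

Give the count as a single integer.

drop 0:q onto floor
drop 1:t onto floor
drop 2:p onto floor
drop 3:s onto floor
drop 4:q onto {0:q}
drop 5:p onto {2:p}
drop 6:s onto {3:s}
drop 7:q onto {4:q}
ground layer = {0:q, 1:t, 2:p, 3:s}
drop-orders for the pieces not yet dropped (sum over which currently-grounded one goes next):
  1 to go: {1} 1  {5} 1  {6} 1  {7} 1
  2 to go: {1,5} 2  {1,6} 2  {1,7} 2  {2,5} 1  {3,6} 1  {4,7} 1  {5,6} 2  {5,7} 2  {6,7} 2
  3 to go: {0,4,7} 1  {1,2,5} 3  {1,3,6} 3  {1,4,7} 3  {1,5,6} 6  {1,5,7} 6  {1,6,7} 6  {2,5,6} 3  {2,5,7} 3  {3,5,6} 3  {3,6,7} 3  {4,5,7} 3  {4,6,7} 3  {5,6,7} 6
  4 to go: {0,1,4,7} 4  {0,4,5,7} 4  {0,4,6,7} 4  {1,2,5,6} 12  {1,2,5,7} 12  {1,3,5,6} 12  {1,3,6,7} 12  {1,4,5,7} 12  {1,4,6,7} 12  {1,5,6,7} 24  {2,3,5,6} 6  {2,4,5,7} 6  {2,5,6,7} 12  {3,4,6,7} 6  {3,5,6,7} 12  {4,5,6,7} 12
  5 to go: {0,1,4,5,7} 20  {0,1,4,6,7} 20  {0,2,4,5,7} 10  {0,3,4,6,7} 10  {0,4,5,6,7} 20  {1,2,3,5,6} 30  {1,2,4,5,7} 30  {1,2,5,6,7} 60  {1,3,4,6,7} 30  {1,3,5,6,7} 60  {1,4,5,6,7} 60  {2,3,5,6,7} 30  {2,4,5,6,7} 30  {3,4,5,6,7} 30
  6 to go: {0,1,2,4,5,7} 60  {0,1,3,4,6,7} 60  {0,1,4,5,6,7} 120  {0,2,4,5,6,7} 60  {0,3,4,5,6,7} 60  {1,2,3,5,6,7} 180  {1,2,4,5,6,7} 180  {1,3,4,5,6,7} 180  {2,3,4,5,6,7} 90
  if 0:q drops first: 630 orders
  if 1:t drops first: 210 orders
  if 2:p drops first: 420 orders
  if 3:s drops first: 420 orders
heap linearizations: 1680

1680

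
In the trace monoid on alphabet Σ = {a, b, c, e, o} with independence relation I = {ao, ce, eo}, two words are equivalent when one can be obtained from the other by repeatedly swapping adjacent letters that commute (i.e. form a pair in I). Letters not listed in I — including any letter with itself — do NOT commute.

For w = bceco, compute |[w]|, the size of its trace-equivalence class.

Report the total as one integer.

4

drop 0:b onto floor
drop 1:c onto {0:b}
drop 2:e onto {0:b}
drop 3:c onto {1:c}
drop 4:o onto {3:c}
ground layer = {0:b}
drop-orders for the pieces not yet dropped (sum over which currently-grounded one goes next):
  1 to go: {2} 1  {4} 1
  2 to go: {2,4} 2  {3,4} 1
  3 to go: {1,3,4} 1  {2,3,4} 3
  if 0:b drops first: 4 orders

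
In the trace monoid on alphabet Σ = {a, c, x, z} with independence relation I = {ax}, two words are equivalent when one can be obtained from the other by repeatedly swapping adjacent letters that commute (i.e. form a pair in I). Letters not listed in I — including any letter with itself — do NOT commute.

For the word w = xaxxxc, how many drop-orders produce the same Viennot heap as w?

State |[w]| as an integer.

5

piece 0:x — minimal
piece 1:a — minimal
piece 2:x rests on {0:x}
piece 3:x rests on {2:x}
piece 4:x rests on {3:x}
piece 5:c rests on {1:a, 4:x}
minimal pieces: {0:x, 1:a}
ways to finish when only these pieces remain (= sum over removing one remaining piece with nothing left below it):
  1 left: {5}→1
  2 left: {1,5}→1  {4,5}→1
  3 left: {1,4,5}→2  {3,4,5}→1
  4 left: {1,3,4,5}→3  {2,3,4,5}→1
  placing 0:x first → 4 extensions
  placing 1:a first → 1 extensions
total linear extensions = 5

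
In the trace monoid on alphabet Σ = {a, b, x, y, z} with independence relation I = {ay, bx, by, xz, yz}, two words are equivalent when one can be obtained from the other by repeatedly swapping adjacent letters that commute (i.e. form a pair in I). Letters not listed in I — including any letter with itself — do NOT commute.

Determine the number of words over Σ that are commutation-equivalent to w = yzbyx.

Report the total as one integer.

0(y) covers ∅
1(z) covers ∅
2(b) covers 1:z
3(y) covers 0:y
4(x) covers 3:y
floor of heap: 0:y, 1:z
completions by unplaced set U, small U first (add the entries for U minus each lowest piece of U):
  |U|=1: {2}:1  {4}:1
  |U|=2: {1,2}:1  {2,4}:2  {3,4}:1
  |U|=3: {0,3,4}:1  {1,2,4}:3  {2,3,4}:3
  start at 0(y): 6
  start at 1(z): 4
sum over floor = 10

10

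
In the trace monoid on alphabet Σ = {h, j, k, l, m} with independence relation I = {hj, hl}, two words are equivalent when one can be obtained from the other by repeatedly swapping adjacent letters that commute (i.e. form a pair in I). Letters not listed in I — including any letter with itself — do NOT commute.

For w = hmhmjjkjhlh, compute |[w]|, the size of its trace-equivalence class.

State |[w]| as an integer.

6

#0=h has no predecessor
#1=m depends on [0:h]
#2=h depends on [1:m]
#3=m depends on [2:h]
#4=j depends on [3:m]
#5=j depends on [4:j]
#6=k depends on [5:j]
#7=j depends on [6:k]
#8=h depends on [6:k]
#9=l depends on [7:j]
#10=h depends on [8:h]
sources: [0:h]
N(rest) = Σ N(rest − s) over sources s of rest; N(one piece) = 1:
  size 1 → [9]=1  [10]=1
  size 2 → [7,9]=1  [8,10]=1  [9,10]=2
  size 3 → [7,9,10]=3  [8,9,10]=3
  size 4 → [7,8,9,10]=6
  size 5 → [6,7,8,9,10]=6
  size 6 → [5,6,7,8,9,10]=6
  size 7 → [4,5,6,7,8,9,10]=6
  size 8 → [3,4,5,6,7,8,9,10]=6
  size 9 → [2,3,4,5,6,7,8,9,10]=6
  first=0(h) contributes 6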